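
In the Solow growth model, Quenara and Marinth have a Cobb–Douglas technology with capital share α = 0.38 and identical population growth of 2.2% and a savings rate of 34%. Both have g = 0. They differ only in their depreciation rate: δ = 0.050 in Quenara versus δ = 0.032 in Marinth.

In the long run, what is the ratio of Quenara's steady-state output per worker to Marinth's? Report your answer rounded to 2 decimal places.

Steady-state y* = [s/(n + δ)]^(α/(1−α)), so the ratio is [ (s_Q/(n + δ)_Q) / (s_M/(n + δ)_M) ]^0.6129.
s_Q/(n + δ)_Q = 0.34/0.072 = 4.7222; s_M/(n + δ)_M = 0.34/0.054 = 6.2963.
Ratio = (4.7222/6.2963)^0.6129 = 0.7500^0.6129 ≈ 0.8383

ratio ≈ 0.84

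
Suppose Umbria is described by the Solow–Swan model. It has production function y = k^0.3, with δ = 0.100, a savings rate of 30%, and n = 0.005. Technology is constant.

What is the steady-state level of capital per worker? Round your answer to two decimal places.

Steady state requires s·f(k) = (n + δ)·k, i.e. s·k^α = (n + δ)·k.
Dividing both sides by k: k^(1−α) = s / (n + δ).
k^0.7 = 0.30 / (0.005 + 0.100) = 0.30 / 0.105 = 2.8571
k* = 2.8571^(1/0.7) ≈ 4.4805

k* = 4.48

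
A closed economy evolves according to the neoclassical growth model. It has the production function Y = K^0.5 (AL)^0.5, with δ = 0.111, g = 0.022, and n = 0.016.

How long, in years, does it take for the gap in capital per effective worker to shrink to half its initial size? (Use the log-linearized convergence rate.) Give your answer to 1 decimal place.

half-life ≈ 9.3 years

Near the steady state the convergence rate is λ = (1 − α)(n + g + δ).
λ = (1 − 0.5) × 0.149 = 0.5 × 0.149 = 0.0745
Half-life = ln 2 / λ = 0.6931 / 0.0745 ≈ 9.30 years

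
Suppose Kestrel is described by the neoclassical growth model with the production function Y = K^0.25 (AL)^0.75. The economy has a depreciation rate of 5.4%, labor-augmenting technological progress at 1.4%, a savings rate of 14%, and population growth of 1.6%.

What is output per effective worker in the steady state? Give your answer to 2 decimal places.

y* ≈ 1.19

Steady state requires s·f(k) = (n + g + δ)·k, i.e. s·k^α = (n + g + δ)·k.
Rearranging, k^(1−α) = s / (n + g + δ).
k^0.75 = 0.14 / (0.016 + 0.014 + 0.054) = 0.14 / 0.084 = 1.6667
k* = 1.6667^(1/0.75) ≈ 1.9761
y* = (k*)^α = 1.9761^0.25 ≈ 1.1856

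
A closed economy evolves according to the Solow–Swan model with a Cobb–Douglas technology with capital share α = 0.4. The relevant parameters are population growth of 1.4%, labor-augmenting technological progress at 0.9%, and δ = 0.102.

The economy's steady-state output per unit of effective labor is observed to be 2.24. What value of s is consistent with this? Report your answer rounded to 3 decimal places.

At the steady state, Δk = 0, so s·k^α = (n + g + δ)·k.
Since y* = [s/(n + g + δ)]^(α/(1−α)), we have s/(n + g + δ) = (y*)^((1−α)/α) = 2.24^1.5 = 3.3525.
Therefore s = 3.3525 × (n + g + δ) = 3.3525 × 0.125 = 0.4191.

s ≈ 0.419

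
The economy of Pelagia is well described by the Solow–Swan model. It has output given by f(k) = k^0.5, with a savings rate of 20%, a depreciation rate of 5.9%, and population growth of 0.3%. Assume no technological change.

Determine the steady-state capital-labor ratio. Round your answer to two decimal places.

k* = 10.41

In steady state, investment equals break-even investment: s·k^α = (n + δ)·k.
Rearranging, k^(1−α) = s / (n + δ).
k^0.5 = 0.20 / (0.003 + 0.059) = 0.20 / 0.062 = 3.2258
k* = 3.2258^(1/0.5) ≈ 10.4058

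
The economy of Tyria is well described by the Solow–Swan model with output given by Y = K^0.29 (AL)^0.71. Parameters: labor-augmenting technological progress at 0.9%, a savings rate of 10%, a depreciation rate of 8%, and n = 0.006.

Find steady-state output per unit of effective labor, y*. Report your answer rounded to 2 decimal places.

At the steady state, Δk = 0, so s·k^α = (n + g + δ)·k.
Dividing both sides by k: k^(1−α) = s / (n + g + δ).
k^0.71 = 0.10 / (0.006 + 0.009 + 0.080) = 0.10 / 0.095 = 1.0526
k* = 1.0526^(1/0.71) ≈ 1.0749
y* = (k*)^α = 1.0749^0.29 ≈ 1.0212

y* ≈ 1.02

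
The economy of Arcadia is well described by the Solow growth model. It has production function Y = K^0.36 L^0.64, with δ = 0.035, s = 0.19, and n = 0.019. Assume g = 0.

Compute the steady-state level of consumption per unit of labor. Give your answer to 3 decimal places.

Steady state requires s·f(k) = (n + δ)·k, i.e. s·k^α = (n + δ)·k.
Dividing both sides by k: k^(1−α) = s / (n + δ).
k^0.64 = 0.19 / (0.019 + 0.035) = 0.19 / 0.054 = 3.5185
k* = 3.5185^(1/0.64) ≈ 7.1398
y* = (k*)^α = 7.1398^0.36 ≈ 2.0292
c* = (1 − s)·y* = (1 − 0.19) × 2.0292 ≈ 1.6437

c* = 1.644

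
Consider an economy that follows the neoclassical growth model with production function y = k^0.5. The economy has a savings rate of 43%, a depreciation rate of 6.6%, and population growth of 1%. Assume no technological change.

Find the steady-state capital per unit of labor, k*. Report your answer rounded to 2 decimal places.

Steady state requires s·f(k) = (n + δ)·k, i.e. s·k^α = (n + δ)·k.
Dividing both sides by k: k^(1−α) = s / (n + δ).
k^0.5 = 0.43 / (0.010 + 0.066) = 0.43 / 0.076 = 5.6579
k* = 5.6579^(1/0.5) ≈ 32.0118

k* ≈ 32.01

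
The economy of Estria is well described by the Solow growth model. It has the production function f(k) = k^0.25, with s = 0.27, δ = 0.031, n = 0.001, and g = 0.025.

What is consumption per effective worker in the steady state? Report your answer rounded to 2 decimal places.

In steady state, investment equals break-even investment: s·k^α = (n + g + δ)·k.
Dividing both sides by k: k^(1−α) = s / (n + g + δ).
k^0.75 = 0.27 / (0.001 + 0.025 + 0.031) = 0.27 / 0.057 = 4.7368
k* = 4.7368^(1/0.75) ≈ 7.9551
y* = (k*)^α = 7.9551^0.25 ≈ 1.6794
c* = (1 − s)·y* = (1 − 0.27) × 1.6794 ≈ 1.2260

c* = 1.23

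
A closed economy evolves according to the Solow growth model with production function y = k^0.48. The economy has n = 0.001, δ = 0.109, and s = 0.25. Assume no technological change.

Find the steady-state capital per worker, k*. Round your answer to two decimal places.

k* = 4.85

At the steady state, Δk = 0, so s·k^α = (n + δ)·k.
Rearranging, k^(1−α) = s / (n + δ).
k^0.52 = 0.25 / (0.001 + 0.109) = 0.25 / 0.110 = 2.2727
k* = 2.2727^(1/0.52) ≈ 4.8491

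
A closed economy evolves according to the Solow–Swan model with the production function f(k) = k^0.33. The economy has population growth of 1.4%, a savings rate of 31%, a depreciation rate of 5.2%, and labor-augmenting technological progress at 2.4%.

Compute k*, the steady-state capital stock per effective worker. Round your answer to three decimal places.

k* ≈ 6.334

Steady state requires s·f(k) = (n + g + δ)·k, i.e. s·k^α = (n + g + δ)·k.
Rearranging, k^(1−α) = s / (n + g + δ).
k^0.67 = 0.31 / (0.014 + 0.024 + 0.052) = 0.31 / 0.090 = 3.4444
k* = 3.4444^(1/0.67) ≈ 6.3338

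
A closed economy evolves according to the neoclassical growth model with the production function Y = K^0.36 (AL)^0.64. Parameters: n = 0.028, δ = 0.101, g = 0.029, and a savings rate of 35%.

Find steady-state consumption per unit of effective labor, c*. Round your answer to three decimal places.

c* = 1.017

Steady state requires s·f(k) = (n + g + δ)·k, i.e. s·k^α = (n + g + δ)·k.
Dividing both sides by k: k^(1−α) = s / (n + g + δ).
k^0.64 = 0.35 / (0.028 + 0.029 + 0.101) = 0.35 / 0.158 = 2.2152
k* = 2.2152^(1/0.64) ≈ 3.4650
y* = (k*)^α = 3.4650^0.36 ≈ 1.5642
c* = (1 − s)·y* = (1 − 0.35) × 1.5642 ≈ 1.0167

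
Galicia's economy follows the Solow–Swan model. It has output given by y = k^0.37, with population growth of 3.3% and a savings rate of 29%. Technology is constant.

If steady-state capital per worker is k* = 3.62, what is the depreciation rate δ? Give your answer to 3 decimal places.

δ ≈ 0.096

Steady state requires s·f(k) = (n + δ)·k, i.e. s·k^α = (n + δ)·k.
So s / (n + δ) = (k*)^(1−α) = 3.62^0.63 = 2.2490.
Therefore n + δ = s / 2.2490 = 0.29 / 2.2490 = 0.1289, so δ = 0.1289 − 0.033 = 0.0959.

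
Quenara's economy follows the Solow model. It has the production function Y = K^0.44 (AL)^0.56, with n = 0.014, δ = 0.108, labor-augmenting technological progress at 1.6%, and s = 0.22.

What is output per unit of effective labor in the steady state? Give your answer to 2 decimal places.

Steady state requires s·f(k) = (n + g + δ)·k, i.e. s·k^α = (n + g + δ)·k.
Rearranging, k^(1−α) = s / (n + g + δ).
k^0.56 = 0.22 / (0.014 + 0.016 + 0.108) = 0.22 / 0.138 = 1.5942
k* = 1.5942^(1/0.56) ≈ 2.2998
y* = (k*)^α = 2.2998^0.44 ≈ 1.4426

y* = 1.44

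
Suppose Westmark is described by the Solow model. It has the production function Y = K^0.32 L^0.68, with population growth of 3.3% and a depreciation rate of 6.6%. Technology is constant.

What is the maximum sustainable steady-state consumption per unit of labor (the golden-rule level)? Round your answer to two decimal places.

At the golden rule, f'(k) = n + δ, so α·k^(α−1) = n + δ and k_gold = (α/(n + δ))^(1/(1−α)).
k_gold = (0.32/0.099)^(1/0.68) = 3.2323^1.4706 ≈ 5.6142
c_gold = f(k_gold) − (n + δ)·k_gold = 1.7369 − 0.099×5.6142 ≈ 1.1811

c_gold ≈ 1.18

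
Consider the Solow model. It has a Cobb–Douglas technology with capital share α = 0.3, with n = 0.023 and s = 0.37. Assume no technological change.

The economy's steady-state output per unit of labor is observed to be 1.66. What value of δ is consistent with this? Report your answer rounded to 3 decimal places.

δ ≈ 0.090

At the steady state, Δk = 0, so s·k^α = (n + δ)·k.
Since y* = [s/(n + δ)]^(α/(1−α)), we have s/(n + δ) = (y*)^((1−α)/α) = 1.66^2.3333 = 3.2627.
Therefore n + δ = s / 3.2627 = 0.37 / 3.2627 = 0.1134, so δ = 0.1134 − 0.023 = 0.0904.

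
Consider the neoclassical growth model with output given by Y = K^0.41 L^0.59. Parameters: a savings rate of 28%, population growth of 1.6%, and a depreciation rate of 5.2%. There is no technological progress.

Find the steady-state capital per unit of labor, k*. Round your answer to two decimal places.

k* = 11.01

In steady state, investment equals break-even investment: s·k^α = (n + δ)·k.
Dividing both sides by k: k^(1−α) = s / (n + δ).
k^0.59 = 0.28 / (0.016 + 0.052) = 0.28 / 0.068 = 4.1176
k* = 4.1176^(1/0.59) ≈ 11.0096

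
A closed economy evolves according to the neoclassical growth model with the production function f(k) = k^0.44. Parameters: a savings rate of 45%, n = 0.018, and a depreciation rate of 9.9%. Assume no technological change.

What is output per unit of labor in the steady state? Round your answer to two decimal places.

y* ≈ 2.88

In steady state, investment equals break-even investment: s·k^α = (n + δ)·k.
Dividing both sides by k: k^(1−α) = s / (n + δ).
k^0.56 = 0.45 / (0.018 + 0.099) = 0.45 / 0.117 = 3.8462
k* = 3.8462^(1/0.56) ≈ 11.0841
y* = (k*)^α = 11.0841^0.44 ≈ 2.8818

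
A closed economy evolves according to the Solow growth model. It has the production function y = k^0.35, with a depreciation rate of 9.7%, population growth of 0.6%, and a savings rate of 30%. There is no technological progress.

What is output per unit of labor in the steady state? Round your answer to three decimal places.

Steady state requires s·f(k) = (n + δ)·k, i.e. s·k^α = (n + δ)·k.
Rearranging, k^(1−α) = s / (n + δ).
k^0.65 = 0.30 / (0.006 + 0.097) = 0.30 / 0.103 = 2.9126
k* = 2.9126^(1/0.65) ≈ 5.1794
y* = (k*)^α = 5.1794^0.35 ≈ 1.7783

y* ≈ 1.778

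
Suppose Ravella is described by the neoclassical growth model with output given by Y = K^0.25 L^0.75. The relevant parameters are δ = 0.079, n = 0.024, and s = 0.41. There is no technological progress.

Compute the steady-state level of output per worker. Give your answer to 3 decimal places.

At the steady state, Δk = 0, so s·k^α = (n + δ)·k.
Rearranging, k^(1−α) = s / (n + δ).
k^0.75 = 0.41 / (0.024 + 0.079) = 0.41 / 0.103 = 3.9806
k* = 3.9806^(1/0.75) ≈ 6.3086
y* = (k*)^α = 6.3086^0.25 ≈ 1.5848

y* ≈ 1.585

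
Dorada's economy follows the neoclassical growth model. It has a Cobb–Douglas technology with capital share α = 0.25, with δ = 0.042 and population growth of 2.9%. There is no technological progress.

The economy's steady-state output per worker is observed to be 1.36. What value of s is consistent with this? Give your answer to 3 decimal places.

s ≈ 0.179

In steady state, investment equals break-even investment: s·k^α = (n + δ)·k.
Since y* = [s/(n + δ)]^(α/(1−α)), we have s/(n + δ) = (y*)^((1−α)/α) = 1.36^3 = 2.5155.
Therefore s = 2.5155 × (n + δ) = 2.5155 × 0.071 = 0.1786.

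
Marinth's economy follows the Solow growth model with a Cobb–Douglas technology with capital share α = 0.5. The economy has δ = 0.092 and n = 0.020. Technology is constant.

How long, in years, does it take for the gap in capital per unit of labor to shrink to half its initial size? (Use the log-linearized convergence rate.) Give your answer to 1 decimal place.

Near the steady state the convergence rate is λ = (1 − α)(n + δ).
λ = (1 − 0.5) × 0.112 = 0.5 × 0.112 = 0.0560
Half-life = ln 2 / λ = 0.6931 / 0.0560 ≈ 12.38 years

about 12.4 years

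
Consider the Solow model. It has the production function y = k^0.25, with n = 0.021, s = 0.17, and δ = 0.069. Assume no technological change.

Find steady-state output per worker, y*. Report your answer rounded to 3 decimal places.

In steady state, investment equals break-even investment: s·k^α = (n + δ)·k.
Dividing both sides by k: k^(1−α) = s / (n + δ).
k^0.75 = 0.17 / (0.021 + 0.069) = 0.17 / 0.090 = 1.8889
k* = 1.8889^(1/0.75) ≈ 2.3350
y* = (k*)^α = 2.3350^0.25 ≈ 1.2362

y* ≈ 1.236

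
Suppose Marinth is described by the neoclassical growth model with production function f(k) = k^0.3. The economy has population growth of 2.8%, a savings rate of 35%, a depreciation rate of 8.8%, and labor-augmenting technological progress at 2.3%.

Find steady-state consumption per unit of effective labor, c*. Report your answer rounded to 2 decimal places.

At the steady state, Δk = 0, so s·k^α = (n + g + δ)·k.
Rearranging, k^(1−α) = s / (n + g + δ).
k^0.7 = 0.35 / (0.028 + 0.023 + 0.088) = 0.35 / 0.139 = 2.5180
k* = 2.5180^(1/0.7) ≈ 3.7406
y* = (k*)^α = 3.7406^0.3 ≈ 1.4855
c* = (1 − s)·y* = (1 − 0.35) × 1.4855 ≈ 0.9656

c* = 0.97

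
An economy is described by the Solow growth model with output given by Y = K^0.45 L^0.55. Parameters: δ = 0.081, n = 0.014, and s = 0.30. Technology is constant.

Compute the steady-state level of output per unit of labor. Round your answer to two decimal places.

At the steady state, Δk = 0, so s·k^α = (n + δ)·k.
Dividing both sides by k: k^(1−α) = s / (n + δ).
k^0.55 = 0.30 / (0.014 + 0.081) = 0.30 / 0.095 = 3.1579
k* = 3.1579^(1/0.55) ≈ 8.0909
y* = (k*)^α = 8.0909^0.45 ≈ 2.5621

y* = 2.56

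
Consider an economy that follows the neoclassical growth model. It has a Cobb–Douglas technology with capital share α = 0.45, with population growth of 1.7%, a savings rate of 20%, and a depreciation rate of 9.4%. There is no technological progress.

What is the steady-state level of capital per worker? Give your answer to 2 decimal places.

k* ≈ 2.92

Steady state requires s·f(k) = (n + δ)·k, i.e. s·k^α = (n + δ)·k.
Dividing both sides by k: k^(1−α) = s / (n + δ).
k^0.55 = 0.20 / (0.017 + 0.094) = 0.20 / 0.111 = 1.8018
k* = 1.8018^(1/0.55) ≈ 2.9169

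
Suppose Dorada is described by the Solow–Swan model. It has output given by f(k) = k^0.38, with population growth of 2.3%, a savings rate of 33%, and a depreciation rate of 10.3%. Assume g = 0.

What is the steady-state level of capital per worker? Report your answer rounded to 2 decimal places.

k* = 4.73

Steady state requires s·f(k) = (n + δ)·k, i.e. s·k^α = (n + δ)·k.
Dividing both sides by k: k^(1−α) = s / (n + δ).
k^0.62 = 0.33 / (0.023 + 0.103) = 0.33 / 0.126 = 2.6190
k* = 2.6190^(1/0.62) ≈ 4.7251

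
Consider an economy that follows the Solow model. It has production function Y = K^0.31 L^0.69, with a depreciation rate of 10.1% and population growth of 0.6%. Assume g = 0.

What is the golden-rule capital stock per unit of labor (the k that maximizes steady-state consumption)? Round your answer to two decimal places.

The golden rule sets f'(k) = n + δ, i.e. α·k^(α−1) = n + δ.
So k^(1−α) = α / (n + δ) = 0.31 / 0.107 = 2.8972.
k_gold = 2.8972^(1/0.69) ≈ 4.6723

k_gold ≈ 4.67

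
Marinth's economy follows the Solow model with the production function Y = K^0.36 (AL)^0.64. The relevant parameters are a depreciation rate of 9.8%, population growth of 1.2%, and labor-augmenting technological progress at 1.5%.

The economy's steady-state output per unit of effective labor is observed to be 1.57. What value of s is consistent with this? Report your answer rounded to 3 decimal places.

Steady state requires s·f(k) = (n + g + δ)·k, i.e. s·k^α = (n + g + δ)·k.
Since y* = [s/(n + g + δ)]^(α/(1−α)), we have s/(n + g + δ) = (y*)^((1−α)/α) = 1.57^1.7778 = 2.2298.
Therefore s = 2.2298 × (n + g + δ) = 2.2298 × 0.125 = 0.2787.

s ≈ 0.279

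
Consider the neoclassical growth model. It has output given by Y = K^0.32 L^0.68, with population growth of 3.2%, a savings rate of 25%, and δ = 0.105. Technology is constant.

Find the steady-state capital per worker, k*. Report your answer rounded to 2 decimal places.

Steady state requires s·f(k) = (n + δ)·k, i.e. s·k^α = (n + δ)·k.
Dividing both sides by k: k^(1−α) = s / (n + δ).
k^0.68 = 0.25 / (0.032 + 0.105) = 0.25 / 0.137 = 1.8248
k* = 1.8248^(1/0.68) ≈ 2.4218

k* ≈ 2.42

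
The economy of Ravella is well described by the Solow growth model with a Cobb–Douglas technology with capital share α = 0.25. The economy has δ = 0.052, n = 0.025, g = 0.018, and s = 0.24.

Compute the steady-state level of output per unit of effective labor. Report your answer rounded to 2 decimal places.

y* = 1.36

In steady state, investment equals break-even investment: s·k^α = (n + g + δ)·k.
Rearranging, k^(1−α) = s / (n + g + δ).
k^0.75 = 0.24 / (0.025 + 0.018 + 0.052) = 0.24 / 0.095 = 2.5263
k* = 2.5263^(1/0.75) ≈ 3.4407
y* = (k*)^α = 3.4407^0.25 ≈ 1.3620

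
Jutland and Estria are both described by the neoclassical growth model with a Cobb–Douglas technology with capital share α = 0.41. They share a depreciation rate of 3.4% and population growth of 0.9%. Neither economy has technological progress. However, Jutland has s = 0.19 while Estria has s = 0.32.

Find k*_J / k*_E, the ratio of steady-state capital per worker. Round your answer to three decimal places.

ratio ≈ 0.413

Steady-state k* = [s/(n + δ)]^(1/(1−α)), so the ratio is [ (s_J/(n + δ)_J) / (s_E/(n + δ)_E) ]^1.6949.
s_J/(n + δ)_J = 0.19/0.043 = 4.4186; s_E/(n + δ)_E = 0.32/0.043 = 7.4419.
Ratio = (4.4186/7.4419)^1.6949 = 0.5937^1.6949 ≈ 0.4133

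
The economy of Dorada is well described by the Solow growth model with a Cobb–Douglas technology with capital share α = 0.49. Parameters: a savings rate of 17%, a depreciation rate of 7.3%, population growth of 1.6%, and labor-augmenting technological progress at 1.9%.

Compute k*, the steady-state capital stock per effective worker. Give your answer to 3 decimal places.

k* = 2.434

At the steady state, Δk = 0, so s·k^α = (n + g + δ)·k.
Dividing both sides by k: k^(1−α) = s / (n + g + δ).
k^0.51 = 0.17 / (0.016 + 0.019 + 0.073) = 0.17 / 0.108 = 1.5741
k* = 1.5741^(1/0.51) ≈ 2.4341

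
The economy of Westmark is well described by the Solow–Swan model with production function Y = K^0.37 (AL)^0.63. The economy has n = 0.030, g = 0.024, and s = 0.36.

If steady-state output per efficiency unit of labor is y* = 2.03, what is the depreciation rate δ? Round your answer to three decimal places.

δ ≈ 0.054

Steady state requires s·f(k) = (n + g + δ)·k, i.e. s·k^α = (n + g + δ)·k.
Since y* = [s/(n + g + δ)]^(α/(1−α)), we have s/(n + g + δ) = (y*)^((1−α)/α) = 2.03^1.7027 = 3.3387.
Therefore n + g + δ = s / 3.3387 = 0.36 / 3.3387 = 0.1078, so δ = 0.1078 − 0.054 = 0.0538.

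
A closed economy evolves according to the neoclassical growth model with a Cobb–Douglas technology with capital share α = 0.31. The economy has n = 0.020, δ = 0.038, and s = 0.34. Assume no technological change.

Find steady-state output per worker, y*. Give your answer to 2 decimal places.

Steady state requires s·f(k) = (n + δ)·k, i.e. s·k^α = (n + δ)·k.
Rearranging, k^(1−α) = s / (n + δ).
k^0.69 = 0.34 / (0.020 + 0.038) = 0.34 / 0.058 = 5.8621
k* = 5.8621^(1/0.69) ≈ 12.9754
y* = (k*)^α = 12.9754^0.31 ≈ 2.2134

y* = 2.21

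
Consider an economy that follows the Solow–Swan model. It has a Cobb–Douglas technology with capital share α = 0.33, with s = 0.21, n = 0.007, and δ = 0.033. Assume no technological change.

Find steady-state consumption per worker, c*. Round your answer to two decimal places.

In steady state, investment equals break-even investment: s·k^α = (n + δ)·k.
Rearranging, k^(1−α) = s / (n + δ).
k^0.67 = 0.21 / (0.007 + 0.033) = 0.21 / 0.040 = 5.2500
k* = 5.2500^(1/0.67) ≈ 11.8813
y* = (k*)^α = 11.8813^0.33 ≈ 2.2631
c* = (1 − s)·y* = (1 − 0.21) × 2.2631 ≈ 1.7878

c* = 1.79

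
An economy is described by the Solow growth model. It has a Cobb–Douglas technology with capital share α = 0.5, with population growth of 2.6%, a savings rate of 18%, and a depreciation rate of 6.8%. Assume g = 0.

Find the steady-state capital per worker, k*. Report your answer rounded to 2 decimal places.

At the steady state, Δk = 0, so s·k^α = (n + δ)·k.
Rearranging, k^(1−α) = s / (n + δ).
k^0.5 = 0.18 / (0.026 + 0.068) = 0.18 / 0.094 = 1.9149
k* = 1.9149^(1/0.5) ≈ 3.6668

k* ≈ 3.67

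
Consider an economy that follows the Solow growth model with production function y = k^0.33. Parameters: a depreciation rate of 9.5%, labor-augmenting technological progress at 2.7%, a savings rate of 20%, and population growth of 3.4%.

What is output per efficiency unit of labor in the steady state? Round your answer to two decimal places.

y* = 1.13

Steady state requires s·f(k) = (n + g + δ)·k, i.e. s·k^α = (n + g + δ)·k.
Dividing both sides by k: k^(1−α) = s / (n + g + δ).
k^0.67 = 0.20 / (0.034 + 0.027 + 0.095) = 0.20 / 0.156 = 1.2821
k* = 1.2821^(1/0.67) ≈ 1.4490
y* = (k*)^α = 1.4490^0.33 ≈ 1.1302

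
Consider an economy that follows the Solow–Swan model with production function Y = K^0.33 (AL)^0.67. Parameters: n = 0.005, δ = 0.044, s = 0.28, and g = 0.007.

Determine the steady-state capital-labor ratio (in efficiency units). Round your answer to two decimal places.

k* ≈ 11.05

At the steady state, Δk = 0, so s·k^α = (n + g + δ)·k.
Rearranging, k^(1−α) = s / (n + g + δ).
k^0.67 = 0.28 / (0.005 + 0.007 + 0.044) = 0.28 / 0.056 = 5.0000
k* = 5.0000^(1/0.67) ≈ 11.0469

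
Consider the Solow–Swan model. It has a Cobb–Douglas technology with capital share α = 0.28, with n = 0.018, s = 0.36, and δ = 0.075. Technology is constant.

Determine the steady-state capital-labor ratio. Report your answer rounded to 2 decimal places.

k* ≈ 6.55

At the steady state, Δk = 0, so s·k^α = (n + δ)·k.
Rearranging, k^(1−α) = s / (n + δ).
k^0.72 = 0.36 / (0.018 + 0.075) = 0.36 / 0.093 = 3.8710
k* = 3.8710^(1/0.72) ≈ 6.5527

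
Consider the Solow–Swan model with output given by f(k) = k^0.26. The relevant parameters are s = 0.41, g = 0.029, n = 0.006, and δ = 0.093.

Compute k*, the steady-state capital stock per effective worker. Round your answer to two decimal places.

Steady state requires s·f(k) = (n + g + δ)·k, i.e. s·k^α = (n + g + δ)·k.
Dividing both sides by k: k^(1−α) = s / (n + g + δ).
k^0.74 = 0.41 / (0.006 + 0.029 + 0.093) = 0.41 / 0.128 = 3.2031
k* = 3.2031^(1/0.74) ≈ 4.8217

k* ≈ 4.82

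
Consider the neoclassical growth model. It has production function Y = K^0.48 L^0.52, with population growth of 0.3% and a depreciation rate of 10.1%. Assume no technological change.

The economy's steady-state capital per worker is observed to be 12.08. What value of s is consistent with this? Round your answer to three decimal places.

s ≈ 0.380

In steady state, investment equals break-even investment: s·k^α = (n + δ)·k.
So s / (n + δ) = (k*)^(1−α) = 12.08^0.52 = 3.6532.
Therefore s = 3.6532 × (n + δ) = 3.6532 × 0.104 = 0.3799.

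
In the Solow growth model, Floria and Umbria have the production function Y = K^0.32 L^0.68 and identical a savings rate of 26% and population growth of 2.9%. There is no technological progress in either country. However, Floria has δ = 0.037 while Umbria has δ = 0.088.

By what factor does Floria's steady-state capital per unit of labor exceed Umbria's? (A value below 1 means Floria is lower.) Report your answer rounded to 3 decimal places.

ratio ≈ 2.321

Steady-state k* = [s/(n + δ)]^(1/(1−α)), so the ratio is [ (s_F/(n + δ)_F) / (s_U/(n + δ)_U) ]^1.4706.
s_F/(n + δ)_F = 0.26/0.066 = 3.9394; s_U/(n + δ)_U = 0.26/0.117 = 2.2222.
Ratio = (3.9394/2.2222)^1.4706 = 1.7727^1.4706 ≈ 2.3208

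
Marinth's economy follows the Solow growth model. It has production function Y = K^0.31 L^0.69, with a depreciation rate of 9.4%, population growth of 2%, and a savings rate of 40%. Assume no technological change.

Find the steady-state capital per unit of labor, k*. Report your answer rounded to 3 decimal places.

In steady state, investment equals break-even investment: s·k^α = (n + δ)·k.
Rearranging, k^(1−α) = s / (n + δ).
k^0.69 = 0.40 / (0.020 + 0.094) = 0.40 / 0.114 = 3.5088
k* = 3.5088^(1/0.69) ≈ 6.1672

k* ≈ 6.167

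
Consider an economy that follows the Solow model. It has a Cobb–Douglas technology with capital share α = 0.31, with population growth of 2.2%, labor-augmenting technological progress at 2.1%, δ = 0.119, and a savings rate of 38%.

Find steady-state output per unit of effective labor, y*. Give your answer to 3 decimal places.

y* ≈ 1.467

At the steady state, Δk = 0, so s·k^α = (n + g + δ)·k.
Dividing both sides by k: k^(1−α) = s / (n + g + δ).
k^0.69 = 0.38 / (0.022 + 0.021 + 0.119) = 0.38 / 0.162 = 2.3457
k* = 2.3457^(1/0.69) ≈ 3.4405
y* = (k*)^α = 3.4405^0.31 ≈ 1.4667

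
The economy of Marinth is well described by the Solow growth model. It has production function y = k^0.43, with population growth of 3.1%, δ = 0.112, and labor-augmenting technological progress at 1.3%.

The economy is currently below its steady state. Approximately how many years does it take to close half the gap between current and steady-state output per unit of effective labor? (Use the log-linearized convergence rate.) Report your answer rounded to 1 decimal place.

Near the steady state the convergence rate is λ = (1 − α)(n + g + δ).
λ = (1 − 0.43) × 0.156 = 0.57 × 0.156 = 0.08892
Half-life = ln 2 / λ = 0.6931 / 0.08892 ≈ 7.79 years

half-life ≈ 7.8 years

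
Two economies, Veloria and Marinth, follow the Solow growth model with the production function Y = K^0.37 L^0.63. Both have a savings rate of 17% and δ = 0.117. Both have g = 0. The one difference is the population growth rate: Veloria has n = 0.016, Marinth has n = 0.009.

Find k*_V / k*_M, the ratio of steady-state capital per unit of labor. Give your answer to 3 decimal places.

Steady-state k* = [s/(n + δ)]^(1/(1−α)), so the ratio is [ (s_V/(n + δ)_V) / (s_M/(n + δ)_M) ]^1.5873.
s_V/(n + δ)_V = 0.17/0.133 = 1.2782; s_M/(n + δ)_M = 0.17/0.126 = 1.3492.
Ratio = (1.2782/1.3492)^1.5873 = 0.9474^1.5873 ≈ 0.9178

ratio ≈ 0.918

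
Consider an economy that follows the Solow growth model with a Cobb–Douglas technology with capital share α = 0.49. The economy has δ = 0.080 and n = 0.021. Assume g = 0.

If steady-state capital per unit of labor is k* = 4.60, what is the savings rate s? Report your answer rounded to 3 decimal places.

s ≈ 0.220

At the steady state, Δk = 0, so s·k^α = (n + δ)·k.
So s / (n + δ) = (k*)^(1−α) = 4.60^0.51 = 2.1777.
Therefore s = 2.1777 × (n + δ) = 2.1777 × 0.101 = 0.2199.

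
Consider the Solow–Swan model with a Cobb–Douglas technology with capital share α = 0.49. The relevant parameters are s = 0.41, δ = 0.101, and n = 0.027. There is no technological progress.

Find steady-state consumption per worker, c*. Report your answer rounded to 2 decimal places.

c* = 1.81

At the steady state, Δk = 0, so s·k^α = (n + δ)·k.
Dividing both sides by k: k^(1−α) = s / (n + δ).
k^0.51 = 0.41 / (0.027 + 0.101) = 0.41 / 0.128 = 3.2031
k* = 3.2031^(1/0.51) ≈ 9.8020
y* = (k*)^α = 9.8020^0.49 ≈ 3.0602
c* = (1 − s)·y* = (1 − 0.41) × 3.0602 ≈ 1.8055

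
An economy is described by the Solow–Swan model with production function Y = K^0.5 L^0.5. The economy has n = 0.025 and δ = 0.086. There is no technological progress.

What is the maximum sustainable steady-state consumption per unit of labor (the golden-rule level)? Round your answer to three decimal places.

At the golden rule, f'(k) = n + δ, so α·k^(α−1) = n + δ and k_gold = (α/(n + δ))^(1/(1−α)).
k_gold = (0.5/0.111)^(1/0.5) = 4.5045^2 ≈ 20.2905
c_gold = f(k_gold) − (n + δ)·k_gold = 4.5045 − 0.111×20.2905 ≈ 2.2523

c_gold ≈ 2.252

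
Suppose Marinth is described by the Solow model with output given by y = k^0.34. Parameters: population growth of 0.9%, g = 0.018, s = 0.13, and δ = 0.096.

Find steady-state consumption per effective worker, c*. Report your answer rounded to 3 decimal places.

Steady state requires s·f(k) = (n + g + δ)·k, i.e. s·k^α = (n + g + δ)·k.
Rearranging, k^(1−α) = s / (n + g + δ).
k^0.66 = 0.13 / (0.009 + 0.018 + 0.096) = 0.13 / 0.123 = 1.0569
k* = 1.0569^(1/0.66) ≈ 1.0875
y* = (k*)^α = 1.0875^0.34 ≈ 1.0289
c* = (1 − s)·y* = (1 − 0.13) × 1.0289 ≈ 0.8951

c* = 0.895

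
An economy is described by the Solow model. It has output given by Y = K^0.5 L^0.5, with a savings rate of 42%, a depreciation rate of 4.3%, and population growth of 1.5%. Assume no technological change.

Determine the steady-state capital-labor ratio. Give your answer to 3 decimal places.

k* = 52.438

Steady state requires s·f(k) = (n + δ)·k, i.e. s·k^α = (n + δ)·k.
Dividing both sides by k: k^(1−α) = s / (n + δ).
k^0.5 = 0.42 / (0.015 + 0.043) = 0.42 / 0.058 = 7.2414
k* = 7.2414^(1/0.5) ≈ 52.4379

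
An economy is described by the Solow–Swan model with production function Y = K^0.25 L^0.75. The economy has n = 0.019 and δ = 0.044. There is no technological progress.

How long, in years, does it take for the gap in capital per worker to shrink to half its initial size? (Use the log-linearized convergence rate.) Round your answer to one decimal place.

Near the steady state the convergence rate is λ = (1 − α)(n + δ).
λ = (1 − 0.25) × 0.063 = 0.75 × 0.063 = 0.04725
Half-life = ln 2 / λ = 0.6931 / 0.04725 ≈ 14.67 years

about 14.7 years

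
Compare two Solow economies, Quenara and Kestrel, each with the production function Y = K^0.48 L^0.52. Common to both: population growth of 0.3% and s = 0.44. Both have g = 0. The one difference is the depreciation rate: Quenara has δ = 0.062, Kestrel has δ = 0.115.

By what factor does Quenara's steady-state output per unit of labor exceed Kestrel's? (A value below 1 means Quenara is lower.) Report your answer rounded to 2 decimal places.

Steady-state y* = [s/(n + δ)]^(α/(1−α)), so the ratio is [ (s_Q/(n + δ)_Q) / (s_K/(n + δ)_K) ]^0.9231.
s_Q/(n + δ)_Q = 0.44/0.065 = 6.7692; s_K/(n + δ)_K = 0.44/0.118 = 3.7288.
Ratio = (6.7692/3.7288)^0.9231 = 1.8154^0.9231 ≈ 1.7340

ratio ≈ 1.73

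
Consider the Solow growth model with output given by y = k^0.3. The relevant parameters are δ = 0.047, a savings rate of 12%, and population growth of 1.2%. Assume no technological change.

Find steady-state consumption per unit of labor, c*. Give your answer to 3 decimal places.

c* ≈ 1.193

At the steady state, Δk = 0, so s·k^α = (n + δ)·k.
Rearranging, k^(1−α) = s / (n + δ).
k^0.7 = 0.12 / (0.012 + 0.047) = 0.12 / 0.059 = 2.0339
k* = 2.0339^(1/0.7) ≈ 2.7572
y* = (k*)^α = 2.7572^0.3 ≈ 1.3556
c* = (1 − s)·y* = (1 − 0.12) × 1.3556 ≈ 1.1929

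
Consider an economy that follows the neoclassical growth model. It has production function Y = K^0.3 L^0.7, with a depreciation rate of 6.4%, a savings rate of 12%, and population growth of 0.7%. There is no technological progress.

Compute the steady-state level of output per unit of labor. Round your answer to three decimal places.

In steady state, investment equals break-even investment: s·k^α = (n + δ)·k.
Rearranging, k^(1−α) = s / (n + δ).
k^0.7 = 0.12 / (0.007 + 0.064) = 0.12 / 0.071 = 1.6901
k* = 1.6901^(1/0.7) ≈ 2.1164
y* = (k*)^α = 2.1164^0.3 ≈ 1.2522

y* = 1.252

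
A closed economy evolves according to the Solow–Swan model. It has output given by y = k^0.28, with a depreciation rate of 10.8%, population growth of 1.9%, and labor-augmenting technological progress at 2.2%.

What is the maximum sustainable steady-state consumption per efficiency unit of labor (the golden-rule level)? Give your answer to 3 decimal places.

c_gold ≈ 0.920

At the golden rule, f'(k) = n + g + δ, so α·k^(α−1) = n + g + δ and k_gold = (α/(n + g + δ))^(1/(1−α)).
k_gold = (0.28/0.149)^(1/0.72) = 1.8792^1.3889 ≈ 2.4017
c_gold = f(k_gold) − (n + g + δ)·k_gold = 1.2780 − 0.149×2.4017 ≈ 0.9201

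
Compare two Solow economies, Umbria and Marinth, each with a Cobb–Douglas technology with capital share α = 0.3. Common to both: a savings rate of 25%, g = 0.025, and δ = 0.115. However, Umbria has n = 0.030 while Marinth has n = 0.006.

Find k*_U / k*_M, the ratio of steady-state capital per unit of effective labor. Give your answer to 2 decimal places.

k*_U / k*_M ≈ 0.80

Steady-state k* = [s/(n + g + δ)]^(1/(1−α)), so the ratio is [ (s_U/(n + g + δ)_U) / (s_M/(n + g + δ)_M) ]^1.4286.
s_U/(n + g + δ)_U = 0.25/0.170 = 1.4706; s_M/(n + g + δ)_M = 0.25/0.146 = 1.7123.
Ratio = (1.4706/1.7123)^1.4286 = 0.8588^1.4286 ≈ 0.8046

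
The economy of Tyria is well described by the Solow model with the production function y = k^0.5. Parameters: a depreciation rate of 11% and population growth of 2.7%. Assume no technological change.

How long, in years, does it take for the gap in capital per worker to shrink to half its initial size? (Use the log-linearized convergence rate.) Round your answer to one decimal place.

half-life ≈ 10.1 years

Near the steady state the convergence rate is λ = (1 − α)(n + δ).
λ = (1 − 0.5) × 0.137 = 0.5 × 0.137 = 0.0685
Half-life = ln 2 / λ = 0.6931 / 0.0685 ≈ 10.12 years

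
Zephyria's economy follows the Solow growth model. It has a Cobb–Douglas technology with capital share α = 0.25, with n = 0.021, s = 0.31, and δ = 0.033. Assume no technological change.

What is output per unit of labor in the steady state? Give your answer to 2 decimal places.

At the steady state, Δk = 0, so s·k^α = (n + δ)·k.
Dividing both sides by k: k^(1−α) = s / (n + δ).
k^0.75 = 0.31 / (0.021 + 0.033) = 0.31 / 0.054 = 5.7407
k* = 5.7407^(1/0.75) ≈ 10.2791
y* = (k*)^α = 10.2791^0.25 ≈ 1.7906

y* = 1.79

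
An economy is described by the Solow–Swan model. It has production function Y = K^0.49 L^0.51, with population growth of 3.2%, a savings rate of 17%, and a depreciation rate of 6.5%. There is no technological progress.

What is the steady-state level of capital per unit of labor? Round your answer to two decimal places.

k* = 3.00

Steady state requires s·f(k) = (n + δ)·k, i.e. s·k^α = (n + δ)·k.
Dividing both sides by k: k^(1−α) = s / (n + δ).
k^0.51 = 0.17 / (0.032 + 0.065) = 0.17 / 0.097 = 1.7526
k* = 1.7526^(1/0.51) ≈ 3.0048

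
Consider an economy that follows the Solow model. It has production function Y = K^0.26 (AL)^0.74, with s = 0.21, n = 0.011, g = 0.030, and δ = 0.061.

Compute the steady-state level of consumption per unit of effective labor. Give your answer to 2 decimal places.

c* ≈ 1.02

Steady state requires s·f(k) = (n + g + δ)·k, i.e. s·k^α = (n + g + δ)·k.
Dividing both sides by k: k^(1−α) = s / (n + g + δ).
k^0.74 = 0.21 / (0.011 + 0.030 + 0.061) = 0.21 / 0.102 = 2.0588
k* = 2.0588^(1/0.74) ≈ 2.6534
y* = (k*)^α = 2.6534^0.26 ≈ 1.2888
c* = (1 − s)·y* = (1 − 0.21) × 1.2888 ≈ 1.0182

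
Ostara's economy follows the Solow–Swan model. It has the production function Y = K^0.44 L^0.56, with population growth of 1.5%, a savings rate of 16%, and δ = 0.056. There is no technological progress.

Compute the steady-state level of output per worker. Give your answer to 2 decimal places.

y* = 1.89

At the steady state, Δk = 0, so s·k^α = (n + δ)·k.
Rearranging, k^(1−α) = s / (n + δ).
k^0.56 = 0.16 / (0.015 + 0.056) = 0.16 / 0.071 = 2.2535
k* = 2.2535^(1/0.56) ≈ 4.2668
y* = (k*)^α = 4.2668^0.44 ≈ 1.8934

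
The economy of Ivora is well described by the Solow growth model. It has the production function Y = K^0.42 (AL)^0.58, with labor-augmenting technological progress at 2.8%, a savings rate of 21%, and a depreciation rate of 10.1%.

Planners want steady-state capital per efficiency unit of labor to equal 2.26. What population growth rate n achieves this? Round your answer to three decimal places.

n ≈ 0.002

At the steady state, Δk = 0, so s·k^α = (n + g + δ)·k.
So s / (n + g + δ) = (k*)^(1−α) = 2.26^0.58 = 1.6047.
Therefore n + g + δ = s / 1.6047 = 0.21 / 1.6047 = 0.1309, so n = 0.1309 − 0.129 = 0.0019.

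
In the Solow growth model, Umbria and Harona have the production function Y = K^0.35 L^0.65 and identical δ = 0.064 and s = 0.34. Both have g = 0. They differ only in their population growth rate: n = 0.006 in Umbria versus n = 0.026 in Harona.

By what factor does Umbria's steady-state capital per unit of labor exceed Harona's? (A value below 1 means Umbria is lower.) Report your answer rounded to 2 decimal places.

Steady-state k* = [s/(n + δ)]^(1/(1−α)), so the ratio is [ (s_U/(n + δ)_U) / (s_H/(n + δ)_H) ]^1.5385.
s_U/(n + δ)_U = 0.34/0.070 = 4.8571; s_H/(n + δ)_H = 0.34/0.090 = 3.7778.
Ratio = (4.8571/3.7778)^1.5385 = 1.2857^1.5385 ≈ 1.4720

k*_U / k*_H ≈ 1.47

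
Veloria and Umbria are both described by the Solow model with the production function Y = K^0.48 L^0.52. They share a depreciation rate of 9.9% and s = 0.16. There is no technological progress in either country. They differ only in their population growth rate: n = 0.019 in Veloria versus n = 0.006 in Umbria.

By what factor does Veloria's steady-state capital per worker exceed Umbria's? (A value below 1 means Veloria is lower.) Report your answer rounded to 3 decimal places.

ratio ≈ 0.799

Steady-state k* = [s/(n + δ)]^(1/(1−α)), so the ratio is [ (s_V/(n + δ)_V) / (s_U/(n + δ)_U) ]^1.9231.
s_V/(n + δ)_V = 0.16/0.118 = 1.3559; s_U/(n + δ)_U = 0.16/0.105 = 1.5238.
Ratio = (1.3559/1.5238)^1.9231 = 0.8898^1.9231 ≈ 0.7989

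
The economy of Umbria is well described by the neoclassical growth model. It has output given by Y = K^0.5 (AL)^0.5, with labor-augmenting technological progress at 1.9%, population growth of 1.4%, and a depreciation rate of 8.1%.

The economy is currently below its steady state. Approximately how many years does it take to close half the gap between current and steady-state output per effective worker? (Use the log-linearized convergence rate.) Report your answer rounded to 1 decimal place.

t_½ ≈ 12.2 years

Near the steady state the convergence rate is λ = (1 − α)(n + g + δ).
λ = (1 − 0.5) × 0.114 = 0.5 × 0.114 = 0.0570
Half-life = ln 2 / λ = 0.6931 / 0.0570 ≈ 12.16 years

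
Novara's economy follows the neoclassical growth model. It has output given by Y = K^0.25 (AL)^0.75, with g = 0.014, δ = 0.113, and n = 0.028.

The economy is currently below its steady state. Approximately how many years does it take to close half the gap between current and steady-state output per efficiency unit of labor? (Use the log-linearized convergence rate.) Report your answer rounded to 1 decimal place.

half-life ≈ 6.0 years

Near the steady state the convergence rate is λ = (1 − α)(n + g + δ).
λ = (1 − 0.25) × 0.155 = 0.75 × 0.155 = 0.11625
Half-life = ln 2 / λ = 0.6931 / 0.11625 ≈ 5.96 years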